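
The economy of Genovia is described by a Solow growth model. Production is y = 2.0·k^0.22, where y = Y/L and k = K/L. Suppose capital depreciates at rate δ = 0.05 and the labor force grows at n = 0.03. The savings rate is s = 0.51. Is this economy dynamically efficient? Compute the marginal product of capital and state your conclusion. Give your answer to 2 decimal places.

n + δ = 0.03 + 0.05 = 0.08.
Steady-state k*: s·A·k^0.22 = 0.08·k gives k* = (0.51·2.0/0.08)^(1/0.78) ≈ 26.1409.
MPK = 0.22·2.0·26.1409^(-0.78) ≈ 0.0345.
MPK < n+δ = 0.08, so the economy is dynamically inefficient (over-saving).

dynamically inefficient; MPK ≈ 0.03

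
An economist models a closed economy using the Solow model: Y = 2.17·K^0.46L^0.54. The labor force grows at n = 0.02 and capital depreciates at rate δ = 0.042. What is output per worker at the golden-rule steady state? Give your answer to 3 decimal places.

y_gold ≈ 23.147

The effective depreciation rate is n + δ = 0.02 + 0.042 = 0.062.
Golden rule sets MPK = n+δ: 0.46·2.17·k^(0.46−1) = 0.062, so k_gold = (0.46·2.17/0.062)^(1/0.54) ≈ 171.7365.
Output: y_gold = 2.17·k_gold^0.46 = 2.17·171.7365^0.46 ≈ 23.1471.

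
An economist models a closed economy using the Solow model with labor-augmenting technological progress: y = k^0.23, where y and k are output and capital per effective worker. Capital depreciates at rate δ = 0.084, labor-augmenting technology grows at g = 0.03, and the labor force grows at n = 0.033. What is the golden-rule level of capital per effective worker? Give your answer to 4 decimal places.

k_gold ≈ 1.7885

Break-even investment rate: n + g + δ = 0.033 + 0.03 + 0.084 = 0.147.
Setting f'(k) = n+g+δ gives 0.23·k^(0.23−1) = 0.147, hence k_gold = (0.23/0.147)^(1/0.77) ≈ 1.7885.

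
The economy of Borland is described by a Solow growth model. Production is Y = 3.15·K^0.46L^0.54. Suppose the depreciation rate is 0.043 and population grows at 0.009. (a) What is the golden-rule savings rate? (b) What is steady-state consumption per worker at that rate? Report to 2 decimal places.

Capital per worker breaks even when investment replaces (n + δ)·k; here n + δ = 0.052.
For Cobb-Douglas, s_gold equals capital's share: s_gold = 0.46.
Maximizing c = f(k) − (n+δ)·k gives f'(k) = n+δ, i.e. 0.46·3.15·k^(0.46−1) = 0.052, so k_gold = (0.46·3.15/0.052)^(1/0.54) ≈ 474.2926.
y_gold = 3.15·474.2926^0.46 ≈ 53.6157; c_gold = (1−0.46)·y_gold ≈ 28.9525.

(a) s_gold = 0.46; (b) c_gold ≈ 28.95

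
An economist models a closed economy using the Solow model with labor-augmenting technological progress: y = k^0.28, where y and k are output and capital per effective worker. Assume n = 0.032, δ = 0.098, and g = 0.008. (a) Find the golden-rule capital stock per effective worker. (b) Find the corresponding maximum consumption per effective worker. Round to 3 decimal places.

(a) k_gold ≈ 2.672; (b) c_gold ≈ 0.948

Break-even investment rate: n + g + δ = 0.032 + 0.008 + 0.098 = 0.138.
At the golden rule the marginal product of capital equals n+g+δ: 0.28·k^(0.28−1) = 0.138. Solving, k_gold = (0.28/0.138)^(1/0.72) ≈ 2.6716.
y_gold = 2.6716^0.28 ≈ 1.3167; c_gold = y_gold − 0.138·k_gold ≈ 0.9480.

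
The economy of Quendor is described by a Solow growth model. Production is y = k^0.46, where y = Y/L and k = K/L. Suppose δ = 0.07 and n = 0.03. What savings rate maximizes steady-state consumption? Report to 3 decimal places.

s_gold = 0.460

The effective depreciation rate is n + δ = 0.03 + 0.07 = 0.1.
At the golden rule MPK = n+δ, and in any Cobb-Douglas steady state s = (n+δ)·k/y = MPK·k/y = capital's share 0.46.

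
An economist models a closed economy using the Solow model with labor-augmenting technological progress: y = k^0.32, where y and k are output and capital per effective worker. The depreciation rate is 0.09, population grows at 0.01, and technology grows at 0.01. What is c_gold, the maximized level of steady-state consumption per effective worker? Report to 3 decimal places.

Capital per effective worker breaks even when investment replaces (n + g + δ)·k; here n + g + δ = 0.11.
At the golden rule the marginal product of capital equals n+g+δ: 0.32·k^(0.32−1) = 0.11. Solving, k_gold = (0.32/0.11)^(1/0.68) ≈ 4.8083.
y_gold = 4.8083^0.32 ≈ 1.6529.
c_gold = y_gold − (n+g+δ)·k_gold = 1.6529 − 0.11·4.8083 ≈ 1.1240.

c_gold ≈ 1.124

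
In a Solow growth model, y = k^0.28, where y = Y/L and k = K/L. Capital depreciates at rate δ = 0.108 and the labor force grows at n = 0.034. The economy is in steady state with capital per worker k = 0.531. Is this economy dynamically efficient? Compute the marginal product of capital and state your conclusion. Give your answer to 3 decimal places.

n + δ = 0.034 + 0.108 = 0.142.
MPK = 0.28·k^(0.28−1) = 0.28·0.531^(-0.72) ≈ 0.4417.
MPK > 0.142, so the economy is dynamically efficient (under-saving).

dynamically efficient; MPK ≈ 0.442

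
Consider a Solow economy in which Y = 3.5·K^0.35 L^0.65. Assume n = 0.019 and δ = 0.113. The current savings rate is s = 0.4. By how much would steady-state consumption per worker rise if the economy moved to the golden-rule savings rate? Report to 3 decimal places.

Δc ≈ 0.061

The effective depreciation rate is n + δ = 0.019 + 0.113 = 0.132.
Current steady state (s = 0.4): k* = (0.4·3.5/0.132)^(1/0.65) ≈ 37.8247, y* = 3.5·37.8247^0.35 ≈ 12.4822, c* = (1−0.4)·12.4822 ≈ 7.4893.
Setting f'(k) = n+δ gives 0.35·3.5·k^(0.35−1) = 0.132, hence k_gold = (0.35·3.5/0.132)^(1/0.65) ≈ 30.8005.
y_gold = 3.5·30.8005^0.35 ≈ 11.6162, c_gold = y_gold − 0.132·k_gold ≈ 7.5505.
Gain: Δc = 7.5505 − 7.4893 ≈ 0.0612.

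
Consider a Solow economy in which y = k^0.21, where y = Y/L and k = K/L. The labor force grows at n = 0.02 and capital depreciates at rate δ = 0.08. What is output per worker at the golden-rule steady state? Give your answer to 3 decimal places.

y_gold ≈ 1.218

Capital per worker breaks even when investment replaces (n + δ)·k; here n + δ = 0.1.
Setting f'(k) = n+δ gives 0.21·k^(0.21−1) = 0.1, hence k_gold = (0.21/0.1)^(1/0.79) ≈ 2.5578.
Output: y_gold = k_gold^0.21 = 2.5578^0.21 ≈ 1.2180.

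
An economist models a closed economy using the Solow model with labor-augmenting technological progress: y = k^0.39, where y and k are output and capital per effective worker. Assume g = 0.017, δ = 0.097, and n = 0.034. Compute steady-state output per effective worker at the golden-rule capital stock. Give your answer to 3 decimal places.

Break-even investment rate: n + g + δ = 0.034 + 0.017 + 0.097 = 0.148.
Maximizing c = f(k) − (n+g+δ)·k gives f'(k) = n+g+δ, i.e. 0.39·k^(0.39−1) = 0.148, so k_gold = (0.39/0.148)^(1/0.61) ≈ 4.8960.
Output: y_gold = k_gold^0.39 = 4.8960^0.39 ≈ 1.8580.

y_gold ≈ 1.858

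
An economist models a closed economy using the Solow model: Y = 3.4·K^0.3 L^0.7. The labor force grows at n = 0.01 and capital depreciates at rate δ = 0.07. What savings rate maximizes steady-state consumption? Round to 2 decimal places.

n + δ = 0.01 + 0.07 = 0.08.
At the golden rule MPK = n+δ, and in any Cobb-Douglas steady state s = (n+δ)·k/y = MPK·k/y = capital's share 0.3.

s_gold = 0.30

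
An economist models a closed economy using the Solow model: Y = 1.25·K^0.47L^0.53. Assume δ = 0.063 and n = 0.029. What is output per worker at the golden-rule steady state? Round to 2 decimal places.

Break-even investment rate: n + δ = 0.029 + 0.063 = 0.092.
Golden rule sets MPK = n+δ: 0.47·1.25·k^(0.47−1) = 0.092, so k_gold = (0.47·1.25/0.092)^(1/0.53) ≈ 33.0585.
Output: y_gold = 1.25·k_gold^0.47 = 1.25·33.0585^0.47 ≈ 6.4710.

y_gold ≈ 6.47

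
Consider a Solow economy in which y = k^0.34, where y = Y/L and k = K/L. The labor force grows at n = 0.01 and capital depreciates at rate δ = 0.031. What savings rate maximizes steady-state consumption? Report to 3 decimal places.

s_gold = 0.340

Capital per worker breaks even when investment replaces (n + δ)·k; here n + δ = 0.041.
At the golden rule MPK = n+δ, and in any Cobb-Douglas steady state s = (n+δ)·k/y = MPK·k/y = capital's share 0.34.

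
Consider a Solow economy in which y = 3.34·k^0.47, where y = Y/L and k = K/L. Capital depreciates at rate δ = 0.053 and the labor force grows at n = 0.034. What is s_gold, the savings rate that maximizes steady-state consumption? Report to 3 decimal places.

Break-even investment rate: n + δ = 0.034 + 0.053 = 0.087.
At the golden rule MPK = n+δ, and in any Cobb-Douglas steady state s = (n+δ)·k/y = MPK·k/y = capital's share 0.47.

s_gold = 0.470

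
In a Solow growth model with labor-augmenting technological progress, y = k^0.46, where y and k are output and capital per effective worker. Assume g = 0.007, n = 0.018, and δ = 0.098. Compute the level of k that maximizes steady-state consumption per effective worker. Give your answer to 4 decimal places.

k_gold ≈ 11.5037

The effective depreciation rate is n + g + δ = 0.018 + 0.007 + 0.098 = 0.123.
At the golden rule the marginal product of capital equals n+g+δ: 0.46·k^(0.46−1) = 0.123. Solving, k_gold = (0.46/0.123)^(1/0.54) ≈ 11.5037.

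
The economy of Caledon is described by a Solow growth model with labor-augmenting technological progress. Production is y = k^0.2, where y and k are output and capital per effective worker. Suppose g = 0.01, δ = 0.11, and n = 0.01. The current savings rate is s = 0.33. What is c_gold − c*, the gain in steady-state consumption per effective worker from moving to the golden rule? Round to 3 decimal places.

Δc ≈ 0.045

Capital per effective worker breaks even when investment replaces (n + g + δ)·k; here n + g + δ = 0.13.
Current steady state (s = 0.33): k* = (0.33/0.13)^(1/0.8) ≈ 3.2042, y* = 3.2042^0.2 ≈ 1.2622, c* = (1−0.33)·1.2622 ≈ 0.8457.
Golden rule sets MPK = n+g+δ: 0.2·k^(0.2−1) = 0.13, so k_gold = (0.2/0.13)^(1/0.8) ≈ 1.7134.
y_gold = 1.7134^0.2 ≈ 1.1137, c_gold = y_gold − 0.13·k_gold ≈ 0.8910.
Gain: Δc = 0.8910 − 0.8457 ≈ 0.0453.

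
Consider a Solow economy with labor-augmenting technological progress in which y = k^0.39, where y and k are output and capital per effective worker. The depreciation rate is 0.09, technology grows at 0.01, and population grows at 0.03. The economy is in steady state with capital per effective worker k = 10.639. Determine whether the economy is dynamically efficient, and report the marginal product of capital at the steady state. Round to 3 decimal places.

n + g + δ = 0.03 + 0.01 + 0.09 = 0.13.
MPK = 0.39·k^(0.39−1) = 0.39·10.639^(-0.61) ≈ 0.0922.
MPK < 0.13, so the economy is dynamically inefficient (over-saving).

dynamically inefficient; MPK ≈ 0.092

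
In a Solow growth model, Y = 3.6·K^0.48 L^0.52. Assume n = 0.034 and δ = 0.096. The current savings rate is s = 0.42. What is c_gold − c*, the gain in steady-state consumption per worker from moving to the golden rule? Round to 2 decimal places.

The effective depreciation rate is n + δ = 0.034 + 0.096 = 0.13.
Current steady state (s = 0.42): k* = (0.42·3.6/0.13)^(1/0.52) ≈ 112.0075, y* = 3.6·112.0075^0.48 ≈ 34.6690, c* = (1−0.42)·34.6690 ≈ 20.1080.
At the golden rule the marginal product of capital equals n+δ: 0.48·3.6·k^(0.48−1) = 0.13. Solving, k_gold = (0.48·3.6/0.13)^(1/0.52) ≈ 144.8005.
y_gold = 3.6·144.8005^0.48 ≈ 39.2168, c_gold = y_gold − 0.13·k_gold ≈ 20.3927.
Gain: Δc = 20.3927 − 20.1080 ≈ 0.2847.

Δc ≈ 0.28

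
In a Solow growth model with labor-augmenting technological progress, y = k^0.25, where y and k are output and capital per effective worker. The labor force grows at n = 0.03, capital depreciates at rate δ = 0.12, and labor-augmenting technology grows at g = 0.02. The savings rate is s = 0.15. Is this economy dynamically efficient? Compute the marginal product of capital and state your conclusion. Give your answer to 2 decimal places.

dynamically efficient; MPK ≈ 0.28

The effective depreciation rate is n + g + δ = 0.03 + 0.02 + 0.12 = 0.17.
Steady-state k*: s·k^0.25 = 0.17·k gives k* = (0.15/0.17)^(1/0.75) ≈ 0.8463.
MPK = 0.25·0.8463^(-0.75) ≈ 0.2833.
MPK > n+g+δ = 0.17, so the economy is dynamically efficient (under-saving).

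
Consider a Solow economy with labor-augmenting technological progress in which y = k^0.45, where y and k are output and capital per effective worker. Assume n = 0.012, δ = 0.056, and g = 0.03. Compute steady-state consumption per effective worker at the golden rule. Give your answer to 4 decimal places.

n + g + δ = 0.012 + 0.03 + 0.056 = 0.098.
At the golden rule the marginal product of capital equals n+g+δ: 0.45·k^(0.45−1) = 0.098. Solving, k_gold = (0.45/0.098)^(1/0.55) ≈ 15.9813.
y_gold = 15.9813^0.45 ≈ 3.4804.
c_gold = y_gold − (n+g+δ)·k_gold = 3.4804 − 0.098·15.9813 ≈ 1.9142.

c_gold ≈ 1.9142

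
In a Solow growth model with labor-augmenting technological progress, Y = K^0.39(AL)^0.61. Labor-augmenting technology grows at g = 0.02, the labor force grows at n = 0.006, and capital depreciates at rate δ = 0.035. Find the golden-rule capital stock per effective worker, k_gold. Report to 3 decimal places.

k_gold ≈ 20.935

Break-even investment rate: n + g + δ = 0.006 + 0.02 + 0.035 = 0.061.
At the golden rule the marginal product of capital equals n+g+δ: 0.39·k^(0.39−1) = 0.061. Solving, k_gold = (0.39/0.061)^(1/0.61) ≈ 20.9352.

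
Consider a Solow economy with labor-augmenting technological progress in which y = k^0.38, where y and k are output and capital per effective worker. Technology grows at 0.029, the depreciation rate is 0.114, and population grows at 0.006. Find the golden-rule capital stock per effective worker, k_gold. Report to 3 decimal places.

Break-even investment rate: n + g + δ = 0.006 + 0.029 + 0.114 = 0.149.
At the golden rule the marginal product of capital equals n+g+δ: 0.38·k^(0.38−1) = 0.149. Solving, k_gold = (0.38/0.149)^(1/0.62) ≈ 4.5269.

k_gold ≈ 4.527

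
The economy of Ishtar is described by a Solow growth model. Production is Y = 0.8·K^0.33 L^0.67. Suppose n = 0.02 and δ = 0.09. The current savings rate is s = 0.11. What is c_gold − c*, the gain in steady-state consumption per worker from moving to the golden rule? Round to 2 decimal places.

Δc ≈ 0.19

Break-even investment rate: n + δ = 0.02 + 0.09 = 0.11.
Current steady state (s = 0.11): k* = (0.11·0.8/0.11)^(1/0.67) ≈ 0.7167, y* = 0.8·0.7167^0.33 ≈ 0.7167, c* = (1−0.11)·0.7167 ≈ 0.6379.
At the golden rule the marginal product of capital equals n+δ: 0.33·0.8·k^(0.33−1) = 0.11. Solving, k_gold = (0.33·0.8/0.11)^(1/0.67) ≈ 3.6939.
y_gold = 0.8·3.6939^0.33 ≈ 1.2313, c_gold = y_gold − 0.11·k_gold ≈ 0.8250.
Gain: Δc = 0.8250 − 0.6379 ≈ 0.1871.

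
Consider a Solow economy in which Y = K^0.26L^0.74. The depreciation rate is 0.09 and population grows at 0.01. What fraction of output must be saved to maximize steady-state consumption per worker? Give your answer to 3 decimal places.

s_gold = 0.260

n + δ = 0.01 + 0.09 = 0.1.
At the golden rule MPK = n+δ, and in any Cobb-Douglas steady state s = (n+δ)·k/y = MPK·k/y = capital's share 0.26.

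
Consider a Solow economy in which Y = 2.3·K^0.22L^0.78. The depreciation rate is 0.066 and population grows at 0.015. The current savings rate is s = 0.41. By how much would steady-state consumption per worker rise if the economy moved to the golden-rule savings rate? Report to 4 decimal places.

The effective depreciation rate is n + δ = 0.015 + 0.066 = 0.081.
Current steady state (s = 0.41): k* = (0.41·2.3/0.081)^(1/0.78) ≈ 23.2649, y* = 2.3·23.2649^0.22 ≈ 4.5962, c* = (1−0.41)·4.5962 ≈ 2.7118.
Golden rule sets MPK = n+δ: 0.22·2.3·k^(0.22−1) = 0.081, so k_gold = (0.22·2.3/0.081)^(1/0.78) ≈ 10.4733.
y_gold = 2.3·10.4733^0.22 ≈ 3.8561, c_gold = y_gold − 0.081·k_gold ≈ 3.0077.
Gain: Δc = 3.0077 − 2.7118 ≈ 0.2960.

Δc ≈ 0.2960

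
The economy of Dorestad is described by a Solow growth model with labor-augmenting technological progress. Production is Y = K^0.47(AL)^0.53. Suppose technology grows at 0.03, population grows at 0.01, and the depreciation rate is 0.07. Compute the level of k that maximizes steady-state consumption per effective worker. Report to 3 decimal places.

n + g + δ = 0.01 + 0.03 + 0.07 = 0.11.
Maximizing c = f(k) − (n+g+δ)·k gives f'(k) = n+g+δ, i.e. 0.47·k^(0.47−1) = 0.11, so k_gold = (0.47/0.11)^(1/0.53) ≈ 15.4885.

k_gold ≈ 15.489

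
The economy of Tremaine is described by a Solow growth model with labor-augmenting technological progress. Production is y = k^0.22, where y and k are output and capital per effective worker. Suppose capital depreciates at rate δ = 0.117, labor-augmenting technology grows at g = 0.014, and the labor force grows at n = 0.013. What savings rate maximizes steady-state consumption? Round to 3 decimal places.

Capital per effective worker breaks even when investment replaces (n + g + δ)·k; here n + g + δ = 0.144.
At the golden rule MPK = n+g+δ, and in any Cobb-Douglas steady state s = (n+g+δ)·k/y = MPK·k/y = capital's share 0.22.

s_gold = 0.220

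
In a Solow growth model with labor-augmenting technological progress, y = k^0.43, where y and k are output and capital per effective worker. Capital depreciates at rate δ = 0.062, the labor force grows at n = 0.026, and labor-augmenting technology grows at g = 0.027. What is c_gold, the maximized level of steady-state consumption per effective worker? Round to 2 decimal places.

The effective depreciation rate is n + g + δ = 0.026 + 0.027 + 0.062 = 0.115.
At the golden rule the marginal product of capital equals n+g+δ: 0.43·k^(0.43−1) = 0.115. Solving, k_gold = (0.43/0.115)^(1/0.57) ≈ 10.1126.
y_gold = 10.1126^0.43 ≈ 2.7045.
c_gold = y_gold − (n+g+δ)·k_gold = 2.7045 − 0.115·10.1126 ≈ 1.5416.

c_gold ≈ 1.54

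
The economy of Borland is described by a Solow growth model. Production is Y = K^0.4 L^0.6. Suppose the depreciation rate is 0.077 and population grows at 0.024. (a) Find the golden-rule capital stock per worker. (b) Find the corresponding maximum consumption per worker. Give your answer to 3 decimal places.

(a) k_gold ≈ 9.914; (b) c_gold ≈ 1.502

The effective depreciation rate is n + δ = 0.024 + 0.077 = 0.101.
Setting f'(k) = n+δ gives 0.4·k^(0.4−1) = 0.101, hence k_gold = (0.4/0.101)^(1/0.6) ≈ 9.9136.
y_gold = 9.9136^0.4 ≈ 2.5032; c_gold = y_gold − 0.101·k_gold ≈ 1.5019.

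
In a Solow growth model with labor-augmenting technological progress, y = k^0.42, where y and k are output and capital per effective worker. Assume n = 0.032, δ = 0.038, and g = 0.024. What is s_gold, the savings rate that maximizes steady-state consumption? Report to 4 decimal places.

Break-even investment rate: n + g + δ = 0.032 + 0.024 + 0.038 = 0.094.
At the golden rule MPK = n+g+δ, and in any Cobb-Douglas steady state s = (n+g+δ)·k/y = MPK·k/y = capital's share 0.42.

s_gold = 0.4200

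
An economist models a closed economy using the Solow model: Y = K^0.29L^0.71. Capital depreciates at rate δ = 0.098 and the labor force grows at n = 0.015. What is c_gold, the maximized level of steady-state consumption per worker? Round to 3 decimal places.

c_gold ≈ 1.043

n + δ = 0.015 + 0.098 = 0.113.
At the golden rule the marginal product of capital equals n+δ: 0.29·k^(0.29−1) = 0.113. Solving, k_gold = (0.29/0.113)^(1/0.71) ≈ 3.7714.
y_gold = 3.7714^0.29 ≈ 1.4696.
c_gold = y_gold − (n+δ)·k_gold = 1.4696 − 0.113·3.7714 ≈ 1.0434.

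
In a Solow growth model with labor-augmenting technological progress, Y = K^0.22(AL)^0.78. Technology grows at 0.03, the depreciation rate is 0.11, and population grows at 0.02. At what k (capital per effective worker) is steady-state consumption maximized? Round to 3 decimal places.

Break-even investment rate: n + g + δ = 0.02 + 0.03 + 0.11 = 0.16.
At the golden rule the marginal product of capital equals n+g+δ: 0.22·k^(0.22−1) = 0.16. Solving, k_gold = (0.22/0.16)^(1/0.78) ≈ 1.5042.

k_gold ≈ 1.504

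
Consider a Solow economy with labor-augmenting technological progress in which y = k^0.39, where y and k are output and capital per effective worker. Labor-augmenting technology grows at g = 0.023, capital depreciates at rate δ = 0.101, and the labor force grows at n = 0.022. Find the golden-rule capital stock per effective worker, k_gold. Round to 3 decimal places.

Break-even investment rate: n + g + δ = 0.022 + 0.023 + 0.101 = 0.146.
Setting f'(k) = n+g+δ gives 0.39·k^(0.39−1) = 0.146, hence k_gold = (0.39/0.146)^(1/0.61) ≈ 5.0064.

k_gold ≈ 5.006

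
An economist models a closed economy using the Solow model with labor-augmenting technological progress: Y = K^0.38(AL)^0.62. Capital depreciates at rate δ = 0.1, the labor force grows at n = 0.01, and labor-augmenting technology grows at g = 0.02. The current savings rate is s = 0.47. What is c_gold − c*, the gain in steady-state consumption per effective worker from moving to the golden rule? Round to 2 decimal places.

Capital per effective worker breaks even when investment replaces (n + g + δ)·k; here n + g + δ = 0.13.
Current steady state (s = 0.47): k* = (0.47/0.13)^(1/0.62) ≈ 7.9478, y* = 7.9478^0.38 ≈ 2.1983, c* = (1−0.47)·2.1983 ≈ 1.1651.
Setting f'(k) = n+g+δ gives 0.38·k^(0.38−1) = 0.13, hence k_gold = (0.38/0.13)^(1/0.62) ≈ 5.6410.
y_gold = 5.6410^0.38 ≈ 1.9298, c_gold = y_gold − 0.13·k_gold ≈ 1.1965.
Gain: Δc = 1.1965 − 1.1651 ≈ 0.0314.

Δc ≈ 0.03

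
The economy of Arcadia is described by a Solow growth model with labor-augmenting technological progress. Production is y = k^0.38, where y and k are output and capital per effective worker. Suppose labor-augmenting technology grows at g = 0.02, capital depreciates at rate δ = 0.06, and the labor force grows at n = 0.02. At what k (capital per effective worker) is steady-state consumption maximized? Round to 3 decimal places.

n + g + δ = 0.02 + 0.02 + 0.06 = 0.1.
At the golden rule the marginal product of capital equals n+g+δ: 0.38·k^(0.38−1) = 0.1. Solving, k_gold = (0.38/0.1)^(1/0.62) ≈ 8.6126.

k_gold ≈ 8.613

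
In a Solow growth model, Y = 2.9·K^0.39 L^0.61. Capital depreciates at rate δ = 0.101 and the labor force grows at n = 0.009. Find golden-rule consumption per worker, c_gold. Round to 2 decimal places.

c_gold ≈ 7.85

The effective depreciation rate is n + δ = 0.009 + 0.101 = 0.11.
Golden rule sets MPK = n+δ: 0.39·2.9·k^(0.39−1) = 0.11, so k_gold = (0.39·2.9/0.11)^(1/0.61) ≈ 45.6175.
y_gold = 2.9·45.6175^0.39 ≈ 12.8665.
c_gold = y_gold − (n+δ)·k_gold = 12.8665 − 0.11·45.6175 ≈ 7.8485.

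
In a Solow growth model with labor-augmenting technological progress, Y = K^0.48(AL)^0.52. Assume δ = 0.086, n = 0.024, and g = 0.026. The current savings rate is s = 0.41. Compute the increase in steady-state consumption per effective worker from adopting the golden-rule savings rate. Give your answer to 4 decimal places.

Break-even investment rate: n + g + δ = 0.024 + 0.026 + 0.086 = 0.136.
Current steady state (s = 0.41): k* = (0.41/0.136)^(1/0.52) ≈ 8.3488, y* = 8.3488^0.48 ≈ 2.7694, c* = (1−0.41)·2.7694 ≈ 1.6339.
Setting f'(k) = n+g+δ gives 0.48·k^(0.48−1) = 0.136, hence k_gold = (0.48/0.136)^(1/0.52) ≈ 11.3051.
y_gold = 11.3051^0.48 ≈ 3.2031, c_gold = y_gold − 0.136·k_gold ≈ 1.6656.
Gain: Δc = 1.6656 − 1.6339 ≈ 0.0317.

Δc ≈ 0.0317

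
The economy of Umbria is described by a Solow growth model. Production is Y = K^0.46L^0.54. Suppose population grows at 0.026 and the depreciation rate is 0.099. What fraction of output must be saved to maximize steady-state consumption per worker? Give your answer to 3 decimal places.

n + δ = 0.026 + 0.099 = 0.125.
At the golden rule MPK = n+δ, and in any Cobb-Douglas steady state s = (n+δ)·k/y = MPK·k/y = capital's share 0.46.

s_gold = 0.460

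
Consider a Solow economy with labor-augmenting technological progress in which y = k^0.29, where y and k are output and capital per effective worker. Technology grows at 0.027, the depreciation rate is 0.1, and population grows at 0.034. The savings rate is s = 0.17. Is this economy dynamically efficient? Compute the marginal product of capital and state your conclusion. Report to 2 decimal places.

Break-even investment rate: n + g + δ = 0.034 + 0.027 + 0.1 = 0.161.
Steady-state k*: s·k^0.29 = 0.161·k gives k* = (0.17/0.161)^(1/0.71) ≈ 1.0796.
MPK = 0.29·1.0796^(-0.71) ≈ 0.2746.
MPK > n+g+δ = 0.161, so the economy is dynamically efficient (under-saving).

dynamically efficient; MPK ≈ 0.27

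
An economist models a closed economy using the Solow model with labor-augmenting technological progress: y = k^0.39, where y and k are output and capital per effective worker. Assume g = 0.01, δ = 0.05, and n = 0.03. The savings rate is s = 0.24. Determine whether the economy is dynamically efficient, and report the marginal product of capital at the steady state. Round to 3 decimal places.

dynamically efficient; MPK ≈ 0.146

Break-even investment rate: n + g + δ = 0.03 + 0.01 + 0.05 = 0.09.
Steady-state k*: s·k^0.39 = 0.09·k gives k* = (0.24/0.09)^(1/0.61) ≈ 4.9924.
MPK = 0.39·4.9924^(-0.61) ≈ 0.1463.
MPK > n+g+δ = 0.09, so the economy is dynamically efficient (under-saving).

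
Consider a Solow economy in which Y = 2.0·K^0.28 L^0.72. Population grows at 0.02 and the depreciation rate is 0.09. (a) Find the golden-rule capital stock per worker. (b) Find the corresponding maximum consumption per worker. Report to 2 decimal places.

(a) k_gold ≈ 9.59; (b) c_gold ≈ 2.71

Break-even investment rate: n + δ = 0.02 + 0.09 = 0.11.
Setting f'(k) = n+δ gives 0.28·2.0·k^(0.28−1) = 0.11, hence k_gold = (0.28·2.0/0.11)^(1/0.72) ≈ 9.5865.
y_gold = 2.0·9.5865^0.28 ≈ 3.7661; c_gold = y_gold − 0.11·k_gold ≈ 2.7116.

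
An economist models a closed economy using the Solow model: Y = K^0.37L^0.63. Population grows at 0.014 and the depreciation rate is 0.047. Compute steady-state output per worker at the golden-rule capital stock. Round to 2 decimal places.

y_gold ≈ 2.88

Capital per worker breaks even when investment replaces (n + δ)·k; here n + δ = 0.061.
Golden rule sets MPK = n+δ: 0.37·k^(0.37−1) = 0.061, so k_gold = (0.37/0.061)^(1/0.63) ≈ 17.4845.
Output: y_gold = k_gold^0.37 = 17.4845^0.37 ≈ 2.8826.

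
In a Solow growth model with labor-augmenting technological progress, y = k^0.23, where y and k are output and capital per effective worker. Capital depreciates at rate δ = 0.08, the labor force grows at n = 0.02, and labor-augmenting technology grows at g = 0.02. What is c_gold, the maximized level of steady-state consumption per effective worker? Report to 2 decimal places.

c_gold ≈ 0.94

n + g + δ = 0.02 + 0.02 + 0.08 = 0.12.
At the golden rule the marginal product of capital equals n+g+δ: 0.23·k^(0.23−1) = 0.12. Solving, k_gold = (0.23/0.12)^(1/0.77) ≈ 2.3278.
y_gold = 2.3278^0.23 ≈ 1.2145.
c_gold = y_gold − (n+g+δ)·k_gold = 1.2145 − 0.12·2.3278 ≈ 0.9352.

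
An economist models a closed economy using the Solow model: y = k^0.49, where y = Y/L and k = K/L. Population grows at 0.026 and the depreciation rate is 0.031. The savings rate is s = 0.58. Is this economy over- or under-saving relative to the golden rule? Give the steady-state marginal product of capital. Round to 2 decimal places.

over-saving; MPK ≈ 0.05

Break-even investment rate: n + δ = 0.026 + 0.031 = 0.057.
Steady-state k*: s·k^0.49 = 0.057·k gives k* = (0.58/0.057)^(1/0.51) ≈ 94.5354.
MPK = 0.49·94.5354^(-0.51) ≈ 0.0482.
MPK < n+δ = 0.057, so the economy is dynamically inefficient (over-saving).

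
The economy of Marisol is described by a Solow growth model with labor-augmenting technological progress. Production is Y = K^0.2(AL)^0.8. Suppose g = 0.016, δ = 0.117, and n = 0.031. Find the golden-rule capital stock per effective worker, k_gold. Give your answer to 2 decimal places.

k_gold ≈ 1.28

Capital per effective worker breaks even when investment replaces (n + g + δ)·k; here n + g + δ = 0.164.
Golden rule sets MPK = n+g+δ: 0.2·k^(0.2−1) = 0.164, so k_gold = (0.2/0.164)^(1/0.8) ≈ 1.2815.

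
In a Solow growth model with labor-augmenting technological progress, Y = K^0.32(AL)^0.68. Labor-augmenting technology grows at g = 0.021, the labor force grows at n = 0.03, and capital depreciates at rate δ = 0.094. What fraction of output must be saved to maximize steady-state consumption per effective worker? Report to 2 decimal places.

n + g + δ = 0.03 + 0.021 + 0.094 = 0.145.
At the golden rule MPK = n+g+δ, and in any Cobb-Douglas steady state s = (n+g+δ)·k/y = MPK·k/y = capital's share 0.32.

s_gold = 0.32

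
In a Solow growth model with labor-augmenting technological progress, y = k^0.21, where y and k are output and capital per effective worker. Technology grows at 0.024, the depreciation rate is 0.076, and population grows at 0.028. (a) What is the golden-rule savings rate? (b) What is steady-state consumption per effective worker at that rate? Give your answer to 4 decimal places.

n + g + δ = 0.028 + 0.024 + 0.076 = 0.128.
For Cobb-Douglas, s_gold equals capital's share: s_gold = 0.21.
Golden rule sets MPK = n+g+δ: 0.21·k^(0.21−1) = 0.128, so k_gold = (0.21/0.128)^(1/0.79) ≈ 1.8714.
y_gold = 1.8714^0.21 ≈ 1.1407; c_gold = (1−0.21)·y_gold ≈ 0.9011.

(a) s_gold = 0.2100; (b) c_gold ≈ 0.9011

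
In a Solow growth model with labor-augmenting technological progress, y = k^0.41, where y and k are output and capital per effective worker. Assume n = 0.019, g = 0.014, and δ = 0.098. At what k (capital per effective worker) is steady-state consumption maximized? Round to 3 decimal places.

k_gold ≈ 6.916

The effective depreciation rate is n + g + δ = 0.019 + 0.014 + 0.098 = 0.131.
Setting f'(k) = n+g+δ gives 0.41·k^(0.41−1) = 0.131, hence k_gold = (0.41/0.131)^(1/0.59) ≈ 6.9159.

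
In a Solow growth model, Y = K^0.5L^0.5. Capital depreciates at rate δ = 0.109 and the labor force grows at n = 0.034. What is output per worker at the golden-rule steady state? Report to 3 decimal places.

n + δ = 0.034 + 0.109 = 0.143.
At the golden rule the marginal product of capital equals n+δ: 0.5·k^(0.5−1) = 0.143. Solving, k_gold = (0.5/0.143)^(1/0.5) ≈ 12.2255.
Output: y_gold = k_gold^0.5 = 12.2255^0.5 ≈ 3.4965.

y_gold ≈ 3.497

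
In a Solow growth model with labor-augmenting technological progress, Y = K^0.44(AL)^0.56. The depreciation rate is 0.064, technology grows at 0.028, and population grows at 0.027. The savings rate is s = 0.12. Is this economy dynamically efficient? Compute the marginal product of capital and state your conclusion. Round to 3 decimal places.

Capital per effective worker breaks even when investment replaces (n + g + δ)·k; here n + g + δ = 0.119.
Steady-state k*: s·k^0.44 = 0.119·k gives k* = (0.12/0.119)^(1/0.56) ≈ 1.0151.
MPK = 0.44·1.0151^(-0.56) ≈ 0.4363.
MPK > n+g+δ = 0.119, so the economy is dynamically efficient (under-saving).

dynamically efficient; MPK ≈ 0.436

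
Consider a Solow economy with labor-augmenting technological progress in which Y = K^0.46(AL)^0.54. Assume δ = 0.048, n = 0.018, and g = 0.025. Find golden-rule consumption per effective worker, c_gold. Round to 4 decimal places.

Break-even investment rate: n + g + δ = 0.018 + 0.025 + 0.048 = 0.091.
At the golden rule the marginal product of capital equals n+g+δ: 0.46·k^(0.46−1) = 0.091. Solving, k_gold = (0.46/0.091)^(1/0.54) ≈ 20.0992.
y_gold = 20.0992^0.46 ≈ 3.9761.
c_gold = y_gold − (n+g+δ)·k_gold = 3.9761 − 0.091·20.0992 ≈ 2.1471.

c_gold ≈ 2.1471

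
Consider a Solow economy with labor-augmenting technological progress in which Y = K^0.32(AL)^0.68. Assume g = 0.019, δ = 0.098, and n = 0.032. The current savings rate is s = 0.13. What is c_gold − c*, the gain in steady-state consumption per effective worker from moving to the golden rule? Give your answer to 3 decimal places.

Capital per effective worker breaks even when investment replaces (n + g + δ)·k; here n + g + δ = 0.149.
Current steady state (s = 0.13): k* = (0.13/0.149)^(1/0.68) ≈ 0.8182, y* = 0.8182^0.32 ≈ 0.9378, c* = (1−0.13)·0.9378 ≈ 0.8159.
At the golden rule the marginal product of capital equals n+g+δ: 0.32·k^(0.32−1) = 0.149. Solving, k_gold = (0.32/0.149)^(1/0.68) ≈ 3.0774.
y_gold = 3.0774^0.32 ≈ 1.4329, c_gold = y_gold − 0.149·k_gold ≈ 0.9744.
Gain: Δc = 0.9744 − 0.8159 ≈ 0.1585.

Δc ≈ 0.158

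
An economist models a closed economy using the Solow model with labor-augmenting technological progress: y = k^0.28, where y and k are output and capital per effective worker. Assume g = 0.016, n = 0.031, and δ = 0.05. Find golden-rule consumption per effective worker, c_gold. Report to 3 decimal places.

Capital per effective worker breaks even when investment replaces (n + g + δ)·k; here n + g + δ = 0.097.
Golden rule sets MPK = n+g+δ: 0.28·k^(0.28−1) = 0.097, so k_gold = (0.28/0.097)^(1/0.72) ≈ 4.3594.
y_gold = 4.3594^0.28 ≈ 1.5102.
c_gold = y_gold − (n+g+δ)·k_gold = 1.5102 − 0.097·4.3594 ≈ 1.0874.

c_gold ≈ 1.087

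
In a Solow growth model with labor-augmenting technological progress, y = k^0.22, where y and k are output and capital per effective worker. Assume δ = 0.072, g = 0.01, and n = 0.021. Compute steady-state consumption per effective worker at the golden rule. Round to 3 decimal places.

c_gold ≈ 0.966

Capital per effective worker breaks even when investment replaces (n + g + δ)·k; here n + g + δ = 0.103.
Golden rule sets MPK = n+g+δ: 0.22·k^(0.22−1) = 0.103, so k_gold = (0.22/0.103)^(1/0.78) ≈ 2.6457.
y_gold = 2.6457^0.22 ≈ 1.2387.
c_gold = y_gold − (n+g+δ)·k_gold = 1.2387 − 0.103·2.6457 ≈ 0.9662.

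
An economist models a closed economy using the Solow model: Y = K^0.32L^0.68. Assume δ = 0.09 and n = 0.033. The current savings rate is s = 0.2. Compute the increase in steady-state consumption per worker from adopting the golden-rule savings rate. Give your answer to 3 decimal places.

Δc ≈ 0.061

The effective depreciation rate is n + δ = 0.033 + 0.09 = 0.123.
Current steady state (s = 0.2): k* = (0.2/0.123)^(1/0.68) ≈ 2.0440, y* = 2.0440^0.32 ≈ 1.2571, c* = (1−0.2)·1.2571 ≈ 1.0056.
Setting f'(k) = n+δ gives 0.32·k^(0.32−1) = 0.123, hence k_gold = (0.32/0.123)^(1/0.68) ≈ 4.0799.
y_gold = 4.0799^0.32 ≈ 1.5682, c_gold = y_gold − 0.123·k_gold ≈ 1.0664.
Gain: Δc = 1.0664 − 1.0056 ≈ 0.0608.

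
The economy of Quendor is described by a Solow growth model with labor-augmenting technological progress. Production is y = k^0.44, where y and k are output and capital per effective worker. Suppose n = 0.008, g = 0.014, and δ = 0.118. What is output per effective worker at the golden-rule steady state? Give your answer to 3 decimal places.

y_gold ≈ 2.459

The effective depreciation rate is n + g + δ = 0.008 + 0.014 + 0.118 = 0.14.
Golden rule sets MPK = n+g+δ: 0.44·k^(0.44−1) = 0.14, so k_gold = (0.44/0.14)^(1/0.56) ≈ 7.7282.
Output: y_gold = k_gold^0.44 = 7.7282^0.44 ≈ 2.4590.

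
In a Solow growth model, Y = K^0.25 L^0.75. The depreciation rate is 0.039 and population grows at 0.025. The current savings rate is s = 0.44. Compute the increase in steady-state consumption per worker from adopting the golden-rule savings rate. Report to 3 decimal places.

The effective depreciation rate is n + δ = 0.025 + 0.039 = 0.064.
Current steady state (s = 0.44): k* = (0.44/0.064)^(1/0.75) ≈ 13.0726, y* = 13.0726^0.25 ≈ 1.9015, c* = (1−0.44)·1.9015 ≈ 1.0648.
At the golden rule the marginal product of capital equals n+δ: 0.25·k^(0.25−1) = 0.064. Solving, k_gold = (0.25/0.064)^(1/0.75) ≈ 6.1520.
y_gold = 6.1520^0.25 ≈ 1.5749, c_gold = y_gold − 0.064·k_gold ≈ 1.1812.
Gain: Δc = 1.1812 − 1.0648 ≈ 0.1163.

Δc ≈ 0.116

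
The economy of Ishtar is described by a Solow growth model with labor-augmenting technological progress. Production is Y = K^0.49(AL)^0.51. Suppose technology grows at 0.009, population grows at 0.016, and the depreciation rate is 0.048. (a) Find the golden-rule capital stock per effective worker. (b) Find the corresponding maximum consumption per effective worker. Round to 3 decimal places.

(a) k_gold ≈ 41.814; (b) c_gold ≈ 3.177

n + g + δ = 0.016 + 0.009 + 0.048 = 0.073.
Setting f'(k) = n+g+δ gives 0.49·k^(0.49−1) = 0.073, hence k_gold = (0.49/0.073)^(1/0.51) ≈ 41.8138.
y_gold = 41.8138^0.49 ≈ 6.2294; c_gold = y_gold − 0.073·k_gold ≈ 3.1770.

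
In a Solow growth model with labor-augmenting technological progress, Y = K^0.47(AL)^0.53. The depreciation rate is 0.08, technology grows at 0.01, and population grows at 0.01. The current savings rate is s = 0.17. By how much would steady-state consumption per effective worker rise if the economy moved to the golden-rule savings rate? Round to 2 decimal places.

Δc ≈ 0.76

Break-even investment rate: n + g + δ = 0.01 + 0.01 + 0.08 = 0.1.
Current steady state (s = 0.17): k* = (0.17/0.1)^(1/0.53) ≈ 2.7215, y* = 2.7215^0.47 ≈ 1.6009, c* = (1−0.17)·1.6009 ≈ 1.3287.
Golden rule sets MPK = n+g+δ: 0.47·k^(0.47−1) = 0.1, so k_gold = (0.47/0.1)^(1/0.53) ≈ 18.5400.
y_gold = 18.5400^0.47 ≈ 3.9447, c_gold = y_gold − 0.1·k_gold ≈ 2.0907.
Gain: Δc = 2.0907 − 1.3287 ≈ 0.7619.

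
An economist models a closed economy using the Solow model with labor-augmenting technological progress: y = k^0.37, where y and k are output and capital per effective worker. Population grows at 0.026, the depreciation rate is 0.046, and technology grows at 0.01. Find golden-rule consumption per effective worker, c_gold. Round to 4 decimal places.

n + g + δ = 0.026 + 0.01 + 0.046 = 0.082.
Setting f'(k) = n+g+δ gives 0.37·k^(0.37−1) = 0.082, hence k_gold = (0.37/0.082)^(1/0.63) ≈ 10.9323.
y_gold = 10.9323^0.37 ≈ 2.4228.
c_gold = y_gold − (n+g+δ)·k_gold = 2.4228 − 0.082·10.9323 ≈ 1.5264.

c_gold ≈ 1.5264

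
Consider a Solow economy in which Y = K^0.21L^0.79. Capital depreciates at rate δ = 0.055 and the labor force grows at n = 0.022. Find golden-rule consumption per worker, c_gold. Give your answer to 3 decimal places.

c_gold ≈ 1.031

Break-even investment rate: n + δ = 0.022 + 0.055 = 0.077.
At the golden rule the marginal product of capital equals n+δ: 0.21·k^(0.21−1) = 0.077. Solving, k_gold = (0.21/0.077)^(1/0.79) ≈ 3.5609.
y_gold = 3.5609^0.21 ≈ 1.3056.
c_gold = y_gold − (n+δ)·k_gold = 1.3056 − 0.077·3.5609 ≈ 1.0315.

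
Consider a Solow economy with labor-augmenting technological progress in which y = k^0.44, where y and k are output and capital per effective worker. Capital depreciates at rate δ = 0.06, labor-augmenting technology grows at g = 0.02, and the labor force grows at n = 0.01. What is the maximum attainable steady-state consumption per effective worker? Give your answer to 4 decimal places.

c_gold ≈ 1.9485

n + g + δ = 0.01 + 0.02 + 0.06 = 0.09.
Maximizing c = f(k) − (n+g+δ)·k gives f'(k) = n+g+δ, i.e. 0.44·k^(0.44−1) = 0.09, so k_gold = (0.44/0.09)^(1/0.56) ≈ 17.0111.
y_gold = 17.0111^0.44 ≈ 3.4795.
c_gold = y_gold − (n+g+δ)·k_gold = 3.4795 − 0.09·17.0111 ≈ 1.9485.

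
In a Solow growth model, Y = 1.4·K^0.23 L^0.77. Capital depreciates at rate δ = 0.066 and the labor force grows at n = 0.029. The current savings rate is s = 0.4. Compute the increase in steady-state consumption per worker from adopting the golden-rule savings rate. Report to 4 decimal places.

Δc ≈ 0.1253

The effective depreciation rate is n + δ = 0.029 + 0.066 = 0.095.
Current steady state (s = 0.4): k* = (0.4·1.4/0.095)^(1/0.77) ≈ 10.0139, y* = 1.4·10.0139^0.23 ≈ 2.3783, c* = (1−0.4)·2.3783 ≈ 1.4270.
At the golden rule the marginal product of capital equals n+δ: 0.23·1.4·k^(0.23−1) = 0.095. Solving, k_gold = (0.23·1.4/0.095)^(1/0.77) ≈ 4.8807.
y_gold = 1.4·4.8807^0.23 ≈ 2.0159, c_gold = y_gold − 0.095·k_gold ≈ 1.5523.
Gain: Δc = 1.5523 − 1.4270 ≈ 0.1253.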